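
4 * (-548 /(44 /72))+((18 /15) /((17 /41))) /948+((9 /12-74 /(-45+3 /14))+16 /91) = -5493165381101 /1532551020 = -3584.33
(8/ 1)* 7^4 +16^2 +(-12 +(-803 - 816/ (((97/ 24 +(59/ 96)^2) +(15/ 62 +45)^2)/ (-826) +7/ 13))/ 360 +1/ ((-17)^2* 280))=655034506800814274521/ 33676247960513550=19450.93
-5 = -5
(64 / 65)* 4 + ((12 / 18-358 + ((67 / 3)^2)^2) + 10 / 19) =24851335229 / 100035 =248426.40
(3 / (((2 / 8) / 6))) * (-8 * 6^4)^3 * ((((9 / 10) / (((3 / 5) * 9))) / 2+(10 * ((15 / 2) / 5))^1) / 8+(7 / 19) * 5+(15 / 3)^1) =-13306444034605056 / 19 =-700339159716055.58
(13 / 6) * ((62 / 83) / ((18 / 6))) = 403 / 747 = 0.54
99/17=5.82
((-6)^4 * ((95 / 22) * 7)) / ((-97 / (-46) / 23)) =455913360 / 1067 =427285.25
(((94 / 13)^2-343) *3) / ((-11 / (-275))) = -3684825 / 169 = -21803.70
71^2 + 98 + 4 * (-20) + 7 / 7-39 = 5021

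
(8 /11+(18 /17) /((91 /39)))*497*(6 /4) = 164649 /187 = 880.48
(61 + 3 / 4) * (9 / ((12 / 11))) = 8151 / 16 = 509.44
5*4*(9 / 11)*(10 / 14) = 900 / 77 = 11.69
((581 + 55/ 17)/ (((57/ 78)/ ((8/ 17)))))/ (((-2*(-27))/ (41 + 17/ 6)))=135830032/ 444771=305.39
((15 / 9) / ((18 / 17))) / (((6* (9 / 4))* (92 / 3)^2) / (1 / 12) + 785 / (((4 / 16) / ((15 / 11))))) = 935 / 93040488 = 0.00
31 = 31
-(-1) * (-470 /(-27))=470 /27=17.41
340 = 340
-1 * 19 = -19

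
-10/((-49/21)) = 30/7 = 4.29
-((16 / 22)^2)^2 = -4096 / 14641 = -0.28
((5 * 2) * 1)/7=10/7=1.43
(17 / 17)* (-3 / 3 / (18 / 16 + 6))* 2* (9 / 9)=-16 / 57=-0.28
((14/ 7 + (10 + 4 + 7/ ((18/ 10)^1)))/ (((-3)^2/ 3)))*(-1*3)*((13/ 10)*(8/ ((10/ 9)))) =-4654/ 25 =-186.16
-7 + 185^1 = 178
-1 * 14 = -14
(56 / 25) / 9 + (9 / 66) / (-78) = 31807 / 128700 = 0.25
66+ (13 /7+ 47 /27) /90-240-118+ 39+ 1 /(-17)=-7316546 /28917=-253.02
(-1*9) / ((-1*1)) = 9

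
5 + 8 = 13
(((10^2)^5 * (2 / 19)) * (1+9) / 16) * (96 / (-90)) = -40000000000 / 57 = -701754385.96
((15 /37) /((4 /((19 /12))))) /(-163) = -95 /96496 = -0.00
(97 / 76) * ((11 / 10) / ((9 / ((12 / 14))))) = 1067 / 7980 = 0.13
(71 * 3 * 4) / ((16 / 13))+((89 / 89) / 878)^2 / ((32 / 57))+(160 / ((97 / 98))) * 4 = 3203627398585 / 2392823936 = 1338.85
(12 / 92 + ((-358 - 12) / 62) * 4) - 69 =-66124 / 713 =-92.74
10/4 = 5/2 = 2.50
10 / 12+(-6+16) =65 / 6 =10.83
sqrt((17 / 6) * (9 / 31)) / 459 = sqrt(3162) / 28458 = 0.00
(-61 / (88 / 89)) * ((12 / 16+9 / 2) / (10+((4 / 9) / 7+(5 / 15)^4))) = -64643103 / 2010976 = -32.15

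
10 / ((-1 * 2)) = -5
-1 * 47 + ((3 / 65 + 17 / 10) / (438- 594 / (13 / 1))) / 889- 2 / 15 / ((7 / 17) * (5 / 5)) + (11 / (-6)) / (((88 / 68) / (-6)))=-38.82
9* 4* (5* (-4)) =-720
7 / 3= 2.33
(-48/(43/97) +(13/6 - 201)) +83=-57821/258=-224.11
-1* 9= -9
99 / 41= 2.41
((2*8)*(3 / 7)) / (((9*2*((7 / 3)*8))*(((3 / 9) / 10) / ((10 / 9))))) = 100 / 147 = 0.68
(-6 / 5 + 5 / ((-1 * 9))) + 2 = 11 / 45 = 0.24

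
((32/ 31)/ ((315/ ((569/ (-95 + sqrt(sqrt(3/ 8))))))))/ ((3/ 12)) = -128/ (31 * (29925/ 569 - 315 * 6^(1/ 4)/ 1138)) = -0.08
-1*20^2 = -400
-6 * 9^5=-354294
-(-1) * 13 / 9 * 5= 65 / 9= 7.22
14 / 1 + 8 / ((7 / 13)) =202 / 7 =28.86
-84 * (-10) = 840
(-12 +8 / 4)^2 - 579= -479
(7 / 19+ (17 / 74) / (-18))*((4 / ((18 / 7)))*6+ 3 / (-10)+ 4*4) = 6759751 / 759240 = 8.90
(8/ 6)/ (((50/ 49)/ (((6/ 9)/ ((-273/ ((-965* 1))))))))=5404/ 1755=3.08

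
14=14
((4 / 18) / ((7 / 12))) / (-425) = -8 / 8925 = -0.00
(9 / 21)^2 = 9 / 49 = 0.18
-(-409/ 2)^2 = -167281/ 4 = -41820.25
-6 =-6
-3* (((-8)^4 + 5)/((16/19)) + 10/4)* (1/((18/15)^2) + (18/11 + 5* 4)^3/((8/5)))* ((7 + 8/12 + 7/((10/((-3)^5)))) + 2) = 22765287827340793/1533312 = 14847133412.73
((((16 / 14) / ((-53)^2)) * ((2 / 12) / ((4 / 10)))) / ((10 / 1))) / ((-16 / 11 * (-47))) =11 / 44359728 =0.00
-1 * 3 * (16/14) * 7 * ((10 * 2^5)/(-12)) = 640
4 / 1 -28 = -24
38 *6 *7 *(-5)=-7980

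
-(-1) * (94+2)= 96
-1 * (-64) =64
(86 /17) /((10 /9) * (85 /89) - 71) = -68886 /952357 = -0.07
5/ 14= 0.36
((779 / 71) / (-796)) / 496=-779 / 28031936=-0.00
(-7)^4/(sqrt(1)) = 2401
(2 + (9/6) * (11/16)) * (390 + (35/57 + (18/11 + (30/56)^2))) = 18717005443/15730176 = 1189.88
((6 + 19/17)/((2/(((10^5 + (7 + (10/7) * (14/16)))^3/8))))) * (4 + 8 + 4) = 7745916798127148377/1088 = 7119408821808040.79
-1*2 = -2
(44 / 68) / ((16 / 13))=143 / 272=0.53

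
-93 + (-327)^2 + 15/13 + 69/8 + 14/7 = 11112169/104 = 106847.78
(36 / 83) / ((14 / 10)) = 180 / 581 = 0.31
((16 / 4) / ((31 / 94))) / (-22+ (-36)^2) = 188 / 19747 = 0.01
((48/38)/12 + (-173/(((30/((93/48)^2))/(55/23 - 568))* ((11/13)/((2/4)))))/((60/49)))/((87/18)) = 26176656537131/21412300800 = 1222.51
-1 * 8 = -8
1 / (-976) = -1 / 976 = -0.00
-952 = -952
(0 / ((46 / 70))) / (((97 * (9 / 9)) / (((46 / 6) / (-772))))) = 0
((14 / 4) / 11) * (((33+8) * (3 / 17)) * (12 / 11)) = 5166 / 2057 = 2.51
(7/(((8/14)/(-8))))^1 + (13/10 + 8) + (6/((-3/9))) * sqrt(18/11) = -887/10-54 * sqrt(22)/11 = -111.73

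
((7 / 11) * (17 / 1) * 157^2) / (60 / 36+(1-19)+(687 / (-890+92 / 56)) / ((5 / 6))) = -78172701315 / 5060297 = -15448.24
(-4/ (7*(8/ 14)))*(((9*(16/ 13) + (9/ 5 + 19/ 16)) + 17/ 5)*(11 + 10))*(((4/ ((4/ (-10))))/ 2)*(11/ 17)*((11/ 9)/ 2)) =15384061/ 21216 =725.12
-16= -16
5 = 5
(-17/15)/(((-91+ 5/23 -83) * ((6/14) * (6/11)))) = 4301/154170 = 0.03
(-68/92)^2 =0.55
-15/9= -5/3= -1.67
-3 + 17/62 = -169/62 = -2.73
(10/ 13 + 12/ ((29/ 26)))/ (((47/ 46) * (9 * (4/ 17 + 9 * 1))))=3398572/ 25036947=0.14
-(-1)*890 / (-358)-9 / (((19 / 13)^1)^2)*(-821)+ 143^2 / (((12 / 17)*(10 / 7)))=184049557069 / 7754280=23735.22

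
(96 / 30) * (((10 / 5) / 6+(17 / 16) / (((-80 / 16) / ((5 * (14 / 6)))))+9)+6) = 617 / 15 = 41.13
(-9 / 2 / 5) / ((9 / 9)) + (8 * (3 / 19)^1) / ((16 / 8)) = -51 / 190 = -0.27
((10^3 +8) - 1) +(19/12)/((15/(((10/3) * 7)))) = 54511/54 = 1009.46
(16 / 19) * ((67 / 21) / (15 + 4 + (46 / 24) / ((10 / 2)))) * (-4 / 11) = -0.05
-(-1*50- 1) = 51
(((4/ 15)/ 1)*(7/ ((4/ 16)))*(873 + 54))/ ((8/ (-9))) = -38934/ 5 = -7786.80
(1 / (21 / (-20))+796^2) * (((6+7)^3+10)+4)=9806460092 / 7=1400922870.29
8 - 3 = 5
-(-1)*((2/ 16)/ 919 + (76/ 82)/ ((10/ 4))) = 0.37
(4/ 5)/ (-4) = -1/ 5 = -0.20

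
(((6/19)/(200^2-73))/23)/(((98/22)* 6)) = 0.00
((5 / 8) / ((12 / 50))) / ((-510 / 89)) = -2225 / 4896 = -0.45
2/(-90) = -1/45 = -0.02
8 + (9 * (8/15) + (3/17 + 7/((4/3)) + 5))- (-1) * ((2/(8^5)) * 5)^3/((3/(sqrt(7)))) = 125 * sqrt(7)/13194139533312 + 7897/340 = 23.23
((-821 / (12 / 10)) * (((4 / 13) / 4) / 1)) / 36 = -4105 / 2808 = -1.46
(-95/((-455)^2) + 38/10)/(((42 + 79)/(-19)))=-597816/1002001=-0.60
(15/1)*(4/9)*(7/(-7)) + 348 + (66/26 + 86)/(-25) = 329347/975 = 337.79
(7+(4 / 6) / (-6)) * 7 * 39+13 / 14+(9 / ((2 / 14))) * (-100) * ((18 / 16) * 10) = -2897723 / 42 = -68993.40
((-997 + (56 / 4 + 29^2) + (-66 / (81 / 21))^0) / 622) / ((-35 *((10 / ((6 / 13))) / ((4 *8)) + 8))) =6768 / 9067205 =0.00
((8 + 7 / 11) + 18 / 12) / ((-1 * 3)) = -223 / 66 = -3.38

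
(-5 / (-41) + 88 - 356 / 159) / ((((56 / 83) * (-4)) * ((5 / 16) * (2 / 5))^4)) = -5948069504 / 45633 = -130345.79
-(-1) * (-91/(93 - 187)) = 91/94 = 0.97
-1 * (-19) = 19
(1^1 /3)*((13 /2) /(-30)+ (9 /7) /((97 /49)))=2519 /17460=0.14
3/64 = 0.05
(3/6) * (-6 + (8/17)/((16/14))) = -95/34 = -2.79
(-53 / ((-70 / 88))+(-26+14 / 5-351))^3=-29096313.64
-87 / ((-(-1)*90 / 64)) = -928 / 15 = -61.87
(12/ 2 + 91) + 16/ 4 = 101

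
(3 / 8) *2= 0.75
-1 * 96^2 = -9216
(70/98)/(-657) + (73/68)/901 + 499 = 499.00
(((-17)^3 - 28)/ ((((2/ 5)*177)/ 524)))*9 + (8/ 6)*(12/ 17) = -330107266/ 1003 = -329119.91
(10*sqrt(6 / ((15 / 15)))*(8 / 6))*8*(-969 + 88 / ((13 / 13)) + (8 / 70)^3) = -805819968*sqrt(6) / 8575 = -230186.33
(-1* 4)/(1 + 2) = -4/3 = -1.33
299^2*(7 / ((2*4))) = 625807 / 8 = 78225.88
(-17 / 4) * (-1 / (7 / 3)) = 51 / 28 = 1.82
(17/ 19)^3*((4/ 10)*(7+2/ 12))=2.05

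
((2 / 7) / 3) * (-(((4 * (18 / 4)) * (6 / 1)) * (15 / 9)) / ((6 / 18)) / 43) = -360 / 301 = -1.20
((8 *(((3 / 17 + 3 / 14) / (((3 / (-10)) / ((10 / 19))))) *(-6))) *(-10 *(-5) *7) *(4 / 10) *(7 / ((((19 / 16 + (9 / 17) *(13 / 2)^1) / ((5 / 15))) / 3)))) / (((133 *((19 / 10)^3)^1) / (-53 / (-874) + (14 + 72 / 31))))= 170452608000000 / 1362307576117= 125.12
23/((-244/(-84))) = 483/61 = 7.92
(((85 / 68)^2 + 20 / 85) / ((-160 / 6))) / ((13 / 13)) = -1467 / 21760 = -0.07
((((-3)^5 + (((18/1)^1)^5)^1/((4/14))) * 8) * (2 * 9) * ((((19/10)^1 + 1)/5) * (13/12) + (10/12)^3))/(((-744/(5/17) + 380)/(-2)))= 2873675394/2687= 1069473.54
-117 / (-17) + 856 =14669 / 17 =862.88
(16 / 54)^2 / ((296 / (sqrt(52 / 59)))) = 16*sqrt(767) / 1591407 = 0.00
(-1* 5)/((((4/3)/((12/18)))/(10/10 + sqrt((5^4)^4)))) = -976565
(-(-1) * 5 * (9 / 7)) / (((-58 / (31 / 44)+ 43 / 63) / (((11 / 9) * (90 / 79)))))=-1381050 / 12595997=-0.11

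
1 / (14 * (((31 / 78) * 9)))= 13 / 651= 0.02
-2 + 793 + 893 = 1684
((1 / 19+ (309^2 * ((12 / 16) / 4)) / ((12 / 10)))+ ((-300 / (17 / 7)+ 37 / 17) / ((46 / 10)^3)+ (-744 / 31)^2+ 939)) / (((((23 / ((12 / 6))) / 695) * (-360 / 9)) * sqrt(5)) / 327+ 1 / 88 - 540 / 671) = -12201143144200706335978539333 / 589077283060587047657236+ 338331813391429108884072 * sqrt(5) / 6403013946310728778883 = -20594.14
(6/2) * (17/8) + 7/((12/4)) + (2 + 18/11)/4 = 2539/264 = 9.62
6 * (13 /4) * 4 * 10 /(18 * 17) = 130 /51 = 2.55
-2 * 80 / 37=-160 / 37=-4.32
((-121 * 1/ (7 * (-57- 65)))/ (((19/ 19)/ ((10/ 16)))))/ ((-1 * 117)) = -605/ 799344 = -0.00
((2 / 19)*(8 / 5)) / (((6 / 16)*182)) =64 / 25935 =0.00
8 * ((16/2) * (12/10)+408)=3340.80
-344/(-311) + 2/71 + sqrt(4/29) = 2 * sqrt(29)/29 + 25046/22081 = 1.51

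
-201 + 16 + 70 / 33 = -6035 / 33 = -182.88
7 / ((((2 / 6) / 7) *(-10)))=-14.70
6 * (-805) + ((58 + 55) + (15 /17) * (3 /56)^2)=-251472569 /53312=-4717.00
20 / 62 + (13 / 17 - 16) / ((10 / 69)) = -552301 / 5270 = -104.80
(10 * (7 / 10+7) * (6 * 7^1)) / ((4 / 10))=8085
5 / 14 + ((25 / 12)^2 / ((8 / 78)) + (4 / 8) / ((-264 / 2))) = 210283 / 4928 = 42.67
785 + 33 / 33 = 786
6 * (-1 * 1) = -6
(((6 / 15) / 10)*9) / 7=9 / 175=0.05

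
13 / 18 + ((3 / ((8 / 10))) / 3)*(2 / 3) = 14 / 9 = 1.56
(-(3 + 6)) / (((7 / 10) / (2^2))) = -360 / 7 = -51.43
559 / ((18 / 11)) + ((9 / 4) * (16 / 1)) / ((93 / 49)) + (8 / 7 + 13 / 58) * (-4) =40224829 / 113274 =355.11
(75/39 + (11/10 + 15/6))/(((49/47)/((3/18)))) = 16873/19110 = 0.88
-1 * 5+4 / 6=-13 / 3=-4.33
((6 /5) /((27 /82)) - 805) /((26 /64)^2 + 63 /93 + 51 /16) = -1144720384 /5756715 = -198.85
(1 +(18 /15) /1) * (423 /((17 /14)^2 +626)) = 101332 /68325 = 1.48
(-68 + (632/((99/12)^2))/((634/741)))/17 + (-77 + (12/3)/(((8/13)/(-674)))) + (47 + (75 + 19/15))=-14143686143/3260345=-4338.09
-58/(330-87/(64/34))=-1856/9081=-0.20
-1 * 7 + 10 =3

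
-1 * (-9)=9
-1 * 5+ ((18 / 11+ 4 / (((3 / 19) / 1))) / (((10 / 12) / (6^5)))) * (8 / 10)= 11072749 / 55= 201322.71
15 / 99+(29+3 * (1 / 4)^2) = 15491 / 528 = 29.34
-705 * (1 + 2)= -2115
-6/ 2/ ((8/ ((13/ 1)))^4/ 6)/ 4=-257049/ 8192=-31.38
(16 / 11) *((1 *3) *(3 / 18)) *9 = 72 / 11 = 6.55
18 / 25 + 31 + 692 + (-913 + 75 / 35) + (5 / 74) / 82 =-198720057 / 1061900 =-187.14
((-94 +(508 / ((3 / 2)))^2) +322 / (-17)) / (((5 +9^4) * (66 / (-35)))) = -21913840 / 2367981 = -9.25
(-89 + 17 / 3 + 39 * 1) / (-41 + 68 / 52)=1729 / 1548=1.12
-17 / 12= -1.42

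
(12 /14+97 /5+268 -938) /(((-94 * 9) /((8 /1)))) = 90964 /14805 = 6.14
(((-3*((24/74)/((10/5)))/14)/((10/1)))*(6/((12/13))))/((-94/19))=2223/486920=0.00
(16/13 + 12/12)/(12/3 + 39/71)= 2059/4199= 0.49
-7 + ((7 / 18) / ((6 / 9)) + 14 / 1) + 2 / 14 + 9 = 1405 / 84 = 16.73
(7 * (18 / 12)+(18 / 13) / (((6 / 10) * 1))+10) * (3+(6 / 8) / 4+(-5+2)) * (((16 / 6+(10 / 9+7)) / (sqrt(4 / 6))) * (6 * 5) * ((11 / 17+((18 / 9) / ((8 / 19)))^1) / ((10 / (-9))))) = -189991863 * sqrt(6) / 56576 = -8225.80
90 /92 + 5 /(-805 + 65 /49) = 176083 /181148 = 0.97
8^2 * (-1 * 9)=-576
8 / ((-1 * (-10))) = 4 / 5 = 0.80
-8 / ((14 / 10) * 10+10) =-1 / 3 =-0.33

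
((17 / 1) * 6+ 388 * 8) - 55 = 3151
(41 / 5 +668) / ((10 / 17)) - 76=53677 / 50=1073.54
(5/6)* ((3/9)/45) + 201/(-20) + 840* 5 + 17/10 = 4191.66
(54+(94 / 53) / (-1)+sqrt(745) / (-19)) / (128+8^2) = 173 / 636 - sqrt(745) / 3648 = 0.26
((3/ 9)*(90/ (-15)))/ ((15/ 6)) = -4/ 5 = -0.80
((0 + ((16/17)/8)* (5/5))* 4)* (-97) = -776/17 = -45.65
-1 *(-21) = 21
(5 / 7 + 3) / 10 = 0.37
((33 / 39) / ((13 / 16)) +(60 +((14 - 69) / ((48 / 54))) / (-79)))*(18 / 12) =19810101 / 213616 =92.74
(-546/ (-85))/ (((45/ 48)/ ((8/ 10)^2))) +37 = 439717/ 10625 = 41.39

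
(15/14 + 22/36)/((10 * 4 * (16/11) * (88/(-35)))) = -53/4608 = -0.01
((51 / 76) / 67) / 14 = 51 / 71288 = 0.00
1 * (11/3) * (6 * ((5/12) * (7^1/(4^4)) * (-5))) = -1925/1536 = -1.25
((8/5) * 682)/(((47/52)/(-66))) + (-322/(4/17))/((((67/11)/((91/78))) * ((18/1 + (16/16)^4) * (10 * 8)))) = -915339509975/11487552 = -79680.99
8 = 8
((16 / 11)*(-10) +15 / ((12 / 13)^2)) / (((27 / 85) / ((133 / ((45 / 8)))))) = 3651515 / 16038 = 227.68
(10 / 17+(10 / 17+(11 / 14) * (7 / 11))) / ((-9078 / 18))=-0.00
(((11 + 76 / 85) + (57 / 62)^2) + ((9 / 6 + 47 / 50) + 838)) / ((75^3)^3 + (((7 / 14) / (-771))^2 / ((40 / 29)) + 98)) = 6628440739145544 / 583340893708530424458337041665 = 0.00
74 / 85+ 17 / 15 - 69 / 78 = 7421 / 6630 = 1.12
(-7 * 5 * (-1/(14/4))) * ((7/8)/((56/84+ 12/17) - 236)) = -1785/47864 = -0.04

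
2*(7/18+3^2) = 169/9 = 18.78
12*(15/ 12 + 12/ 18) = 23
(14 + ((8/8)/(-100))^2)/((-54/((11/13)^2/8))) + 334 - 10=78842993293/243360000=323.98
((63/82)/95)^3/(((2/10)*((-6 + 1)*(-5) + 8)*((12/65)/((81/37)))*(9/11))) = 3250611/2798556502880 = 0.00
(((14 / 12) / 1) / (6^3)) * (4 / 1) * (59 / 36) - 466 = -5435011 / 11664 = -465.96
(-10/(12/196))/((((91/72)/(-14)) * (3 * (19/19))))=7840/13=603.08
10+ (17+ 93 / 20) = 633 / 20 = 31.65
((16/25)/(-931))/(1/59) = -0.04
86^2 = 7396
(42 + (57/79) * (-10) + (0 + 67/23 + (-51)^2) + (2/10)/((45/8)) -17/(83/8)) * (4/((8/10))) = 89483155238/6786495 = 13185.47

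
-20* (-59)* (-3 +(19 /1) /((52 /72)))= 357540 /13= 27503.08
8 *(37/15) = 296/15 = 19.73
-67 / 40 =-1.68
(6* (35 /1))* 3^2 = 1890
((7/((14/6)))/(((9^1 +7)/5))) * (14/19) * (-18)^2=8505/38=223.82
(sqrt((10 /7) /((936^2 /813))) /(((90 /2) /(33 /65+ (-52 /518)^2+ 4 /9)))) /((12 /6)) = 37759577 * sqrt(56910) /23140449586800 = 0.00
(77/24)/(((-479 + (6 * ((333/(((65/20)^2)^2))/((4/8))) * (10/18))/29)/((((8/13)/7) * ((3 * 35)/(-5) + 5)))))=11213488/1188517593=0.01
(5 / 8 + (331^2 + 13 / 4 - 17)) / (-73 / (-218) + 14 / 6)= 286577241 / 6980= 41056.91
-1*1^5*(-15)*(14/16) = 105/8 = 13.12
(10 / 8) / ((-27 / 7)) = -0.32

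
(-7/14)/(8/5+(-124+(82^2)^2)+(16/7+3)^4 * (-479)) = -12005/1076564175746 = -0.00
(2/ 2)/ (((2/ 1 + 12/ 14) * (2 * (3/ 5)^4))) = 875/ 648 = 1.35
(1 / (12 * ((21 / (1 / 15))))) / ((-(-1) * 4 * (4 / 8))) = 1 / 7560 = 0.00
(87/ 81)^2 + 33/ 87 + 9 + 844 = 18065681/ 21141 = 854.53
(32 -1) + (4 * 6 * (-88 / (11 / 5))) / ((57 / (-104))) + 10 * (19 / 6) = 103412 / 57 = 1814.25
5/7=0.71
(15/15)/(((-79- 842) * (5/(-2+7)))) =-1/921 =-0.00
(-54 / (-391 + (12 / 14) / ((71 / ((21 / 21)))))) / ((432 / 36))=4473 / 388642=0.01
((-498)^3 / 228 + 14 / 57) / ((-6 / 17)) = 262450114 / 171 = 1534795.99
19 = 19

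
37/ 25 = 1.48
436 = 436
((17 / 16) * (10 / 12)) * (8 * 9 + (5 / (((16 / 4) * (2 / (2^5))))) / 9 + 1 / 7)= 398225 / 6048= 65.84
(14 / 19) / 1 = 14 / 19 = 0.74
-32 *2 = -64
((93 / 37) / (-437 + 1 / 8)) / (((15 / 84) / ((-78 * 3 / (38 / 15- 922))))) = -152334 / 18578255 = -0.01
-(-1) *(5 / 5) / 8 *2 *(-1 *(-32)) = 8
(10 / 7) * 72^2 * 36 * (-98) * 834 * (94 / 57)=-682760171520 / 19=-35934745869.47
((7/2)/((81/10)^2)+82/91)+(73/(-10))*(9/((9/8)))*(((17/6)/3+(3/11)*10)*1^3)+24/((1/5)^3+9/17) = -3165352983238/18750386655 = -168.82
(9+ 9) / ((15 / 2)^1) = 12 / 5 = 2.40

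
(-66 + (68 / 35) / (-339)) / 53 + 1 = -154313 / 628845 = -0.25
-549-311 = -860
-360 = -360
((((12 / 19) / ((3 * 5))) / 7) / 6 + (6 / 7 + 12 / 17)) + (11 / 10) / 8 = 923317 / 542640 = 1.70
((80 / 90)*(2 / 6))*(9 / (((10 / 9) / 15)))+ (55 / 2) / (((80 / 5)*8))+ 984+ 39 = 271159 / 256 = 1059.21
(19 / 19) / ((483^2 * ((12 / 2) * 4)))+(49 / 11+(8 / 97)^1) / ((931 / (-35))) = -0.17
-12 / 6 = -2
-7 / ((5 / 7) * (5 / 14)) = -686 / 25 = -27.44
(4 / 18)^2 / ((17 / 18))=8 / 153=0.05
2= 2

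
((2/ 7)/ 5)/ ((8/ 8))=2/ 35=0.06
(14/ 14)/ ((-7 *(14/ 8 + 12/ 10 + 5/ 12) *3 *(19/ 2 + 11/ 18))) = -90/ 64337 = -0.00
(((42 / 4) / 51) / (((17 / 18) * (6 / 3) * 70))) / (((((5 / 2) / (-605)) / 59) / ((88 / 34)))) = -1413522 / 24565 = -57.54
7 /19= 0.37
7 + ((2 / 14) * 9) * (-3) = 22 / 7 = 3.14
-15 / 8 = -1.88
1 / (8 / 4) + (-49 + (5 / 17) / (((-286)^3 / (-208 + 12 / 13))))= -31343111047 / 646249747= -48.50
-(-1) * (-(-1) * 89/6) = 89/6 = 14.83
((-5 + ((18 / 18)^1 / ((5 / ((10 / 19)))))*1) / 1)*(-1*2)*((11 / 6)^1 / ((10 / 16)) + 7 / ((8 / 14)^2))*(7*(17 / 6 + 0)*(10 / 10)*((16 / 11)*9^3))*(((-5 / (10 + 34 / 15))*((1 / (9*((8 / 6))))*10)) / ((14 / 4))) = -18725719725 / 38456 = -486938.83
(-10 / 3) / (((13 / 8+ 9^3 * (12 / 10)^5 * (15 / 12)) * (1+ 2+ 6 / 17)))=-850000 / 1940086143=-0.00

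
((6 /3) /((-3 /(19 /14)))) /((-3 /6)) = 38 /21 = 1.81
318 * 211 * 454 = 30462492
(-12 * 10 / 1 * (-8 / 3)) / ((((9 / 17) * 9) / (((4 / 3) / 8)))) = 2720 / 243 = 11.19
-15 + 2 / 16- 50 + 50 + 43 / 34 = -1851 / 136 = -13.61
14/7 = 2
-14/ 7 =-2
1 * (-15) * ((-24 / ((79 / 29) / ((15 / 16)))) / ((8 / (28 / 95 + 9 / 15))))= 332775 / 24016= 13.86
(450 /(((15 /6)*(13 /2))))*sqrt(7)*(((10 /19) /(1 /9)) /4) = 8100*sqrt(7) /247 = 86.76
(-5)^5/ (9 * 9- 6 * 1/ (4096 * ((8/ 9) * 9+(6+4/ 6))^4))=-4797562880000/ 124352829801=-38.58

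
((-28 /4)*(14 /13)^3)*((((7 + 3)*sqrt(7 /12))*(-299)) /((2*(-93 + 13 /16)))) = -3534272*sqrt(21) /149565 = -108.29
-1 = -1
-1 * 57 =-57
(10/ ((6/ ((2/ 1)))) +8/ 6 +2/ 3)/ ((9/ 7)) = 112/ 27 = 4.15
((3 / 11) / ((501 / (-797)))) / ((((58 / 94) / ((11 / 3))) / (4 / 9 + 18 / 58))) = -7379423 / 3792069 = -1.95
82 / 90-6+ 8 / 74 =-8293 / 1665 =-4.98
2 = 2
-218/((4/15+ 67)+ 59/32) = -104640/33173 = -3.15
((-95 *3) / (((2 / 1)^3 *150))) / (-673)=19 / 53840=0.00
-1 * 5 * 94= -470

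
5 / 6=0.83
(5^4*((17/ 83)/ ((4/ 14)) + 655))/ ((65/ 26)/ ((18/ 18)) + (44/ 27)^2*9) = 423883125/ 27307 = 15522.87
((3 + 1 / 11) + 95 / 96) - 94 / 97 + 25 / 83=29013647 / 8501856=3.41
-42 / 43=-0.98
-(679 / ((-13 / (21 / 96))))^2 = -130.54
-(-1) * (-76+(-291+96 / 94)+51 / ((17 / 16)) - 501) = -38492 / 47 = -818.98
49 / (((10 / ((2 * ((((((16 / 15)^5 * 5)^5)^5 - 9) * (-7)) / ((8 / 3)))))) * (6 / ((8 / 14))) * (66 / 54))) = -160396139786910951629127161917028472104833476276078658823098443551391334404743340093735378302735509859288604973040691034712848731374266706378997510082549 / 84204915609789619005300195416208992075642067717366781607169786097220551441530522812563708950905905226136383134871721267700195312500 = -1904831073404263125358.95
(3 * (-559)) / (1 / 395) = -662415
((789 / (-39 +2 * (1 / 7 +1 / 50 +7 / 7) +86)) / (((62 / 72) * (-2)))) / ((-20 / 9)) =2236815 / 535184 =4.18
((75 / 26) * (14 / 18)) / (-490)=-5 / 1092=-0.00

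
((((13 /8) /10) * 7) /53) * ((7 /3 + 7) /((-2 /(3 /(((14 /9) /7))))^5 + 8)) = 3046751253 /121677645920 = 0.03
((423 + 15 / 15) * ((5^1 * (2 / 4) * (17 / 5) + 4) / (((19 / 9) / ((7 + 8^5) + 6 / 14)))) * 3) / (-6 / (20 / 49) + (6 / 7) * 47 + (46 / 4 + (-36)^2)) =82077867000 / 443251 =185172.44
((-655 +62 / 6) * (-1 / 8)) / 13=967 / 156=6.20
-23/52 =-0.44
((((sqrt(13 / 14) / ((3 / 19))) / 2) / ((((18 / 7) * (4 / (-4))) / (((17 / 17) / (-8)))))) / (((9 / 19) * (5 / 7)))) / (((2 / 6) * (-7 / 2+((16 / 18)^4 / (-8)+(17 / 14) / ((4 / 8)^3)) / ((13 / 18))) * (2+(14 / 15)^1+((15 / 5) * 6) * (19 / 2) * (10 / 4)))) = 0.00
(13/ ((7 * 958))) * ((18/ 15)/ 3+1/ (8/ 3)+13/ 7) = 9581/ 1877680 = 0.01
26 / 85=0.31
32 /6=16 /3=5.33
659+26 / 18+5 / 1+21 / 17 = 102002 / 153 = 666.68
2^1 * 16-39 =-7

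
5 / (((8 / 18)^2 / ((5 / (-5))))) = -405 / 16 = -25.31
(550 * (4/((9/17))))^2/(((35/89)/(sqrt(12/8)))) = 12448964000 * sqrt(6)/567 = 53780616.62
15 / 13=1.15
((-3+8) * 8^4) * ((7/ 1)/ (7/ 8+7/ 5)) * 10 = 8192000/ 13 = 630153.85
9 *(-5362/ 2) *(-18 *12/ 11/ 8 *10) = 6514830/ 11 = 592257.27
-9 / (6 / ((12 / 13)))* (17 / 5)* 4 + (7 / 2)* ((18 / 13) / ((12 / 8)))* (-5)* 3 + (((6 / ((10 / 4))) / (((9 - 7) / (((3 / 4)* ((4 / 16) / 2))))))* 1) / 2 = -67.24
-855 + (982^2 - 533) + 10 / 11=10592306 / 11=962936.91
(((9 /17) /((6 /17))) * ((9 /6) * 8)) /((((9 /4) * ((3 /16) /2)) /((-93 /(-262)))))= 3968 /131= 30.29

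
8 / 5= 1.60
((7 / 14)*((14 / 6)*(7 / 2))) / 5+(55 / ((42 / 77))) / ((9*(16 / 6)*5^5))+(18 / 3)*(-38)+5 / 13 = -265352927 / 1170000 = -226.80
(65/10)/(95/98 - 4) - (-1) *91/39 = 56/297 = 0.19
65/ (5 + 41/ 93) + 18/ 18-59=-23303/ 506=-46.05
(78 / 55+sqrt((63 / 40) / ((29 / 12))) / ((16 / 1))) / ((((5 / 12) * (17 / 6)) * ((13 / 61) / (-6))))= -35.02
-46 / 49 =-0.94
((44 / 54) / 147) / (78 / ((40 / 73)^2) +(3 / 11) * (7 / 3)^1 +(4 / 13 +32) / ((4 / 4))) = 2516800 / 132916384377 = 0.00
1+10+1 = 12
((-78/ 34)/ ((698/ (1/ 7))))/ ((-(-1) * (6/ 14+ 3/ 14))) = -13/ 17799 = -0.00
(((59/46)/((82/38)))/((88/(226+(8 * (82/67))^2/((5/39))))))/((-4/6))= -36750315831/3725151760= -9.87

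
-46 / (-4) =23 / 2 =11.50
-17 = -17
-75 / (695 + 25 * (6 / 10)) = -0.11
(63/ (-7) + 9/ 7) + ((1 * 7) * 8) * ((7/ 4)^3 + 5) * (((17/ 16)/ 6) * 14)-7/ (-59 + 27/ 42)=1047268571/ 732032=1430.63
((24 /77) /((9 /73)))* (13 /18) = 3796 /2079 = 1.83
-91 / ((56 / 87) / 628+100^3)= -1242969 / 13659000014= -0.00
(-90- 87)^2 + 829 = 32158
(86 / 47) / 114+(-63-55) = -316079 / 2679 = -117.98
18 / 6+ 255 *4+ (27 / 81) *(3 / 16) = 16369 / 16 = 1023.06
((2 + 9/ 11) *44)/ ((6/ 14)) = 868/ 3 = 289.33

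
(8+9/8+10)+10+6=281/8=35.12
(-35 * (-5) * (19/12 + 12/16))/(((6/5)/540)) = 183750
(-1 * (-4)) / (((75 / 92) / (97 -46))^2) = 15655.01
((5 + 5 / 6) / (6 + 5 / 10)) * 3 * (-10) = -350 / 13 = -26.92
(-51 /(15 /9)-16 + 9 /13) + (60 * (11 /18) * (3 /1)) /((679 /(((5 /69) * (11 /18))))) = -1258033831 /27407835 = -45.90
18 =18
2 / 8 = 1 / 4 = 0.25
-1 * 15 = -15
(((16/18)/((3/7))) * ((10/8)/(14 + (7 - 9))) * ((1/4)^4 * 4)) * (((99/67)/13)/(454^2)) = 385/206815145472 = 0.00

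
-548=-548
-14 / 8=-7 / 4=-1.75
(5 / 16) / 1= 5 / 16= 0.31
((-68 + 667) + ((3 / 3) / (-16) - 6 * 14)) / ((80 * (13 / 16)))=8239 / 1040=7.92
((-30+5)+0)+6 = -19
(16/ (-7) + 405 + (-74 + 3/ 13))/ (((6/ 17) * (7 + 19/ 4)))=339252/ 4277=79.32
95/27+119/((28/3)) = 1757/108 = 16.27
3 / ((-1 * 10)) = -3 / 10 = -0.30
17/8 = 2.12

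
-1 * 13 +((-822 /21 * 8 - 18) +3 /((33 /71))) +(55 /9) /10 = -467189 /1386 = -337.08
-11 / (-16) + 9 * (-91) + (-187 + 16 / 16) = -16069 / 16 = -1004.31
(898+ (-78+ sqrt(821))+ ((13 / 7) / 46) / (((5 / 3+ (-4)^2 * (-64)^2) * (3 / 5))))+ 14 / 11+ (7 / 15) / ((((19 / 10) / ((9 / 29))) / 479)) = sqrt(821)+ 329147524108317 / 383718188546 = 886.44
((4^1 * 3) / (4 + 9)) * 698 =8376 / 13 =644.31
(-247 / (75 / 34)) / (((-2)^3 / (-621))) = -869193 / 100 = -8691.93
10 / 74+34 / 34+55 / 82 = 5479 / 3034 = 1.81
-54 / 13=-4.15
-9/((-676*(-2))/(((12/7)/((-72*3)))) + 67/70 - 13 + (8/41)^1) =25830/488944243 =0.00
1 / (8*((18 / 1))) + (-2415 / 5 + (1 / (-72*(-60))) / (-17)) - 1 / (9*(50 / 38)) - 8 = -180323663 / 367200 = -491.08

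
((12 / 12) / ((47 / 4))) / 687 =4 / 32289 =0.00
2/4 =1/2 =0.50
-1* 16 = -16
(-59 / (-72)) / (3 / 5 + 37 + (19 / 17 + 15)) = 5015 / 328752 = 0.02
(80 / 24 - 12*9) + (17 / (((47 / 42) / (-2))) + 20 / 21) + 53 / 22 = -131.69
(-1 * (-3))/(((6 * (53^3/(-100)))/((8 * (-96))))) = 38400/148877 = 0.26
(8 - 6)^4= 16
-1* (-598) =598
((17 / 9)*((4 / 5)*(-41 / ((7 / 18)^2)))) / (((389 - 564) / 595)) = 1706256 / 1225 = 1392.86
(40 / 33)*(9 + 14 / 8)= 430 / 33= 13.03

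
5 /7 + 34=243 /7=34.71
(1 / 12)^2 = 1 / 144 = 0.01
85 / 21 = 4.05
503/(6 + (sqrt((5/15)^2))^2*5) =76.73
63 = 63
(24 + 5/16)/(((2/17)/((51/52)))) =337263/1664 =202.68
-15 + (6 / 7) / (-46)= -15.02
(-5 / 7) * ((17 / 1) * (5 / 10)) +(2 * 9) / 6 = -43 / 14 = -3.07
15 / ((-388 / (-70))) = 525 / 194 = 2.71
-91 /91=-1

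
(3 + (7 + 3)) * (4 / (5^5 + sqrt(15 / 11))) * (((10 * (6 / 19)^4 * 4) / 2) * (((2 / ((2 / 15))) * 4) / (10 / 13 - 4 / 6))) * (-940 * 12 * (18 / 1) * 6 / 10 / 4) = -3174946632000000 / 53843554681 + 92362083840 * sqrt(165) / 53843554681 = -58944.11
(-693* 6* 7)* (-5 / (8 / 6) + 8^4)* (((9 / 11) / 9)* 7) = -151593309 / 2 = -75796654.50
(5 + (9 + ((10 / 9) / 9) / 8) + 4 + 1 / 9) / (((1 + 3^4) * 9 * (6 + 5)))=5873 / 2630232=0.00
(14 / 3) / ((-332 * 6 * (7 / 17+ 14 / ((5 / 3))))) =-85 / 319716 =-0.00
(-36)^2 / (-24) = -54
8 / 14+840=5884 / 7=840.57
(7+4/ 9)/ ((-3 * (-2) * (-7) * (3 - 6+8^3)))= -67/ 192402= -0.00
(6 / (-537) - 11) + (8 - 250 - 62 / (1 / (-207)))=2251997 / 179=12580.99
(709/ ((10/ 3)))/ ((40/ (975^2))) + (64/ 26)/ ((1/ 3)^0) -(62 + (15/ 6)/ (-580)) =30491089865/ 6032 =5054888.90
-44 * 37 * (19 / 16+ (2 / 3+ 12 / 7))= -487993 / 84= -5809.44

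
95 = 95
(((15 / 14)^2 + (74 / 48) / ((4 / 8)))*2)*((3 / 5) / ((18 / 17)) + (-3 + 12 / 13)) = -366358 / 28665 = -12.78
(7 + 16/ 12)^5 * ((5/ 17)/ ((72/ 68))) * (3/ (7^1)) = 48828125/ 10206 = 4784.26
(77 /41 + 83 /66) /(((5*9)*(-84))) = -1697 /2045736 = -0.00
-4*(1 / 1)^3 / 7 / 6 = -2 / 21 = -0.10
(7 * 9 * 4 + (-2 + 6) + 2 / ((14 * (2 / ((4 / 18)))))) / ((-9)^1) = -16129 / 567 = -28.45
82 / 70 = 41 / 35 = 1.17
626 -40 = 586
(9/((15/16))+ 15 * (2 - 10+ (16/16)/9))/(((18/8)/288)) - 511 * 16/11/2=-2357768/165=-14289.50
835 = 835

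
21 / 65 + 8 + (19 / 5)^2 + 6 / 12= 15121 / 650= 23.26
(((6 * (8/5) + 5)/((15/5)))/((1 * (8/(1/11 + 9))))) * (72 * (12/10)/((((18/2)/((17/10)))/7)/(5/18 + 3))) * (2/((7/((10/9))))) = 585752/891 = 657.41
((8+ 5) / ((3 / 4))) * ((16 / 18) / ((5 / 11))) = 4576 / 135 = 33.90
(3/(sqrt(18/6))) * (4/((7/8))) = 32 * sqrt(3)/7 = 7.92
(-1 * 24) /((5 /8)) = -192 /5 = -38.40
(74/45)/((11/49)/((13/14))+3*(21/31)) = 208754/288675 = 0.72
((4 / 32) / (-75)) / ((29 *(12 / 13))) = -13 / 208800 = -0.00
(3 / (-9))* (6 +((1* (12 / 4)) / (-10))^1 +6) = -39 / 10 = -3.90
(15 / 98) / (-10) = -3 / 196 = -0.02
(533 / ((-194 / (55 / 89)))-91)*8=-6402084 / 8633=-741.58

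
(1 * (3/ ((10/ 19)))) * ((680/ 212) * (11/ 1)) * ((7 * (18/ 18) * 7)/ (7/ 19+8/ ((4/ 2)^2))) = 3307843/ 795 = 4160.81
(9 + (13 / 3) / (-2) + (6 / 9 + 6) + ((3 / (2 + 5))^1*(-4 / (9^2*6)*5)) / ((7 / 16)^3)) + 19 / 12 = 11569847 / 777924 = 14.87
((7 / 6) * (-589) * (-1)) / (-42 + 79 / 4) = -30.88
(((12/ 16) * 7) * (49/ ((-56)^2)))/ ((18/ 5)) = 35/ 1536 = 0.02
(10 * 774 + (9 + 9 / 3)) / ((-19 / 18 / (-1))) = 7344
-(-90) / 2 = 45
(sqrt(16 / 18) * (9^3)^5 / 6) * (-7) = -160137547184727 * sqrt(2) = -226468691073802.37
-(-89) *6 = 534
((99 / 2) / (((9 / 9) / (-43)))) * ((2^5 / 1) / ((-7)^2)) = -68112 / 49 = -1390.04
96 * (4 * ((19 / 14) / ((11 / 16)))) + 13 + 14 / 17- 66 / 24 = 4027005 / 5236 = 769.10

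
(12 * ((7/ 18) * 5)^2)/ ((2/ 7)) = 8575/ 54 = 158.80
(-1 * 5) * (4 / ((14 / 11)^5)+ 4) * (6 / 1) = -10483125 / 67228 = -155.93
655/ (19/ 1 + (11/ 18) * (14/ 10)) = 58950/ 1787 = 32.99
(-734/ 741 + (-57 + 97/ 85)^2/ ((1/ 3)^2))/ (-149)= -150337325026/ 797705025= -188.46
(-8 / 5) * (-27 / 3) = 72 / 5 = 14.40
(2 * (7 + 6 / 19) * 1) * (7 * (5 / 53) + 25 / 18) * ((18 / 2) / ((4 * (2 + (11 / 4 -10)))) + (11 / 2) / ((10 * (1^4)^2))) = 923933 / 253764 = 3.64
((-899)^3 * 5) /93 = -117189145 /3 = -39063048.33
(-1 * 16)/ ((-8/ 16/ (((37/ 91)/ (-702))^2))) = 10952/ 1020227481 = 0.00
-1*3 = -3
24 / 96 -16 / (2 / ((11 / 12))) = -85 / 12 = -7.08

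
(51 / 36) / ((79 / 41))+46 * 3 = 131521 / 948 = 138.74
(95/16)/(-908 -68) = -95/15616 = -0.01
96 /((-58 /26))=-1248 /29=-43.03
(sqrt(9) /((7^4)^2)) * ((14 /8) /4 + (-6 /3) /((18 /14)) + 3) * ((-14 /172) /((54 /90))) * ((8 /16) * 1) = -1355 /20397513024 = -0.00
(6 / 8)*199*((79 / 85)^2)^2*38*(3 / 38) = 69759595071 / 208802500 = 334.09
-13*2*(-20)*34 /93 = 17680 /93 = 190.11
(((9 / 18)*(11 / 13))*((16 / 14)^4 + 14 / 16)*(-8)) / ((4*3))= -181775 / 249704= -0.73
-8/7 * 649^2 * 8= -26956864/7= -3850980.57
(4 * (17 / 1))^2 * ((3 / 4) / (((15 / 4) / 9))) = 41616 / 5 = 8323.20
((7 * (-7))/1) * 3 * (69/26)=-10143/26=-390.12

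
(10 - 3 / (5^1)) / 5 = 47 / 25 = 1.88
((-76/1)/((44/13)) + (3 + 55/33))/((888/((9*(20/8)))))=-2935/6512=-0.45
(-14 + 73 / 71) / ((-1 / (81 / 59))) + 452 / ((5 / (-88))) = -166248659 / 20945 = -7937.39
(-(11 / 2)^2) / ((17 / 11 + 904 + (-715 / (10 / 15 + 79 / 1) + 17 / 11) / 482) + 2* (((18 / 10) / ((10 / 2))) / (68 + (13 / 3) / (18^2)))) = -126704953983025 / 3792941602108276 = -0.03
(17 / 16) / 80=17 / 1280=0.01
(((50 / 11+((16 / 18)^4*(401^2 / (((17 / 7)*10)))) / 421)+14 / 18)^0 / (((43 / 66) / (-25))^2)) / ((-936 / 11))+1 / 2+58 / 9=-2241125 / 216333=-10.36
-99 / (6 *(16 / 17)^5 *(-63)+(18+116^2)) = -140565843 / 18734791490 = -0.01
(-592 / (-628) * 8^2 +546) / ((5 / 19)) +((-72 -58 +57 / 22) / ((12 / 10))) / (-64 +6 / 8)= 15111721189 / 6553965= 2305.74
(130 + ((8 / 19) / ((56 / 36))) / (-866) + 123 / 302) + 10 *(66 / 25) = 13635838651 / 86959390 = 156.81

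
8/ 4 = 2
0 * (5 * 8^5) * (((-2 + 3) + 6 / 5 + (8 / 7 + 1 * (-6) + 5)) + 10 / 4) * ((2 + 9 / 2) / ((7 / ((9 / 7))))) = 0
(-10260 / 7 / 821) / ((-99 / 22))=2280 / 5747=0.40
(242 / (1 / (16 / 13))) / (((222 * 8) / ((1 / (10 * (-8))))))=-121 / 57720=-0.00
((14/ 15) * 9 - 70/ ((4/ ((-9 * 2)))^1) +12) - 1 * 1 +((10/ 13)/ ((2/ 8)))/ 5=21776/ 65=335.02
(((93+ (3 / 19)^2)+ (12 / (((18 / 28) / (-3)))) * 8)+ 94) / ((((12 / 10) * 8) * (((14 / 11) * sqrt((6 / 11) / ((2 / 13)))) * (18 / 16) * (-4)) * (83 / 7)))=0.21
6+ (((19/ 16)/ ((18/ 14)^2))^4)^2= 48316380231044399928068257/ 7958661109946400884391936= 6.07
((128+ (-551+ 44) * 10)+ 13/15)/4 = -74117/60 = -1235.28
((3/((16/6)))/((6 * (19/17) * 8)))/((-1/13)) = -663/2432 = -0.27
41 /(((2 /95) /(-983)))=-3828785 /2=-1914392.50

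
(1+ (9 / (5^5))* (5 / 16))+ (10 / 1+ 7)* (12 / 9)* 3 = 690009 / 10000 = 69.00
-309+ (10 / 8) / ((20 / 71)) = -4873 / 16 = -304.56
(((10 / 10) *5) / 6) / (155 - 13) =5 / 852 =0.01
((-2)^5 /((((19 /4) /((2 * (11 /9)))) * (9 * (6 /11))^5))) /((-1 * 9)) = 14172488 /22082967873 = 0.00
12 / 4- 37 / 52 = 2.29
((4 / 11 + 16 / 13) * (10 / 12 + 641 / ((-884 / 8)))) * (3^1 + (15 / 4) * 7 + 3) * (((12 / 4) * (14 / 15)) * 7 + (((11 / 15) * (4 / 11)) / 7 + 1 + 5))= -6548.75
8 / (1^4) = 8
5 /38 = 0.13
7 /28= 1 /4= 0.25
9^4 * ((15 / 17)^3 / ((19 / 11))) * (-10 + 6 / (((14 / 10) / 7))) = 4871542500 / 93347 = 52187.46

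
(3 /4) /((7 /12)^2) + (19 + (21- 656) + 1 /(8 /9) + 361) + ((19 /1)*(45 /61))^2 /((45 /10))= -303414855 /1458632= -208.01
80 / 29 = 2.76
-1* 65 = -65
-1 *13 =-13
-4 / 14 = -2 / 7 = -0.29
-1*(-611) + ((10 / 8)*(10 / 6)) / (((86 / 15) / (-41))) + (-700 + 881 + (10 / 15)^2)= 2407283 / 3096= 777.55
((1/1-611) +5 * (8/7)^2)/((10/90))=-266130/49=-5431.22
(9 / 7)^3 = 729 / 343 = 2.13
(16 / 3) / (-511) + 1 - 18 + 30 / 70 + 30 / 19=-436990 / 29127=-15.00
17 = 17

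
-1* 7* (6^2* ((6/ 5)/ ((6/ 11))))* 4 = -11088/ 5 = -2217.60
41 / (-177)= -41 / 177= -0.23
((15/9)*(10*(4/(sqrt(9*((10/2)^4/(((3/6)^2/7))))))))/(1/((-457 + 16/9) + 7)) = -16136*sqrt(7)/567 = -75.29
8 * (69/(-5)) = -552/5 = -110.40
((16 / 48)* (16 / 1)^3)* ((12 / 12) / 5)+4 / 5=4108 / 15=273.87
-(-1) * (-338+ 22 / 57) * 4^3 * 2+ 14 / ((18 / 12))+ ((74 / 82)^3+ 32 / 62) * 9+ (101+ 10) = -43083.00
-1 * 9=-9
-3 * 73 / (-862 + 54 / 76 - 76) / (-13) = -8322 / 463021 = -0.02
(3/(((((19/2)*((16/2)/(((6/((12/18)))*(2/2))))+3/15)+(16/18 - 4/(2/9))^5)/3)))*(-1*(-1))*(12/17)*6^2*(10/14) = -5739562800/51536866634029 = -0.00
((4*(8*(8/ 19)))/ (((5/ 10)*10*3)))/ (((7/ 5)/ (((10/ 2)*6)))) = 19.25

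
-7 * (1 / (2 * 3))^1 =-7 / 6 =-1.17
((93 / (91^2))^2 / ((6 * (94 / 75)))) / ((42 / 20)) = 360375 / 45122324338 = 0.00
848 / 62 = 424 / 31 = 13.68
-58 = -58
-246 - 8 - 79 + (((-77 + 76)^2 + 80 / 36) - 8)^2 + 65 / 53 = -1326307 / 4293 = -308.95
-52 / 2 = -26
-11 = -11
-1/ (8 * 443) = -1/ 3544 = -0.00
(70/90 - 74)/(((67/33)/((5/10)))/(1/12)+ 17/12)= -28996/19857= -1.46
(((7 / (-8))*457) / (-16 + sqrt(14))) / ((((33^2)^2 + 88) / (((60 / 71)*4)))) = 47985*sqrt(14) / 10189003319 + 767760 / 10189003319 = 0.00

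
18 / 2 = 9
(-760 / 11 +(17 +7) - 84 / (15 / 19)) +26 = -6902 / 55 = -125.49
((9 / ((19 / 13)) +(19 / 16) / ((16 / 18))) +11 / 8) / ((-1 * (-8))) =21569 / 19456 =1.11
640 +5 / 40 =640.12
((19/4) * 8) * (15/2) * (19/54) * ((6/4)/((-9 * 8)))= -1805/864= -2.09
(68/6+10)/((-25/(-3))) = 64/25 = 2.56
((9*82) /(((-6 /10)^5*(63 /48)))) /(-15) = 820000 /1701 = 482.07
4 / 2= 2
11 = 11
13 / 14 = 0.93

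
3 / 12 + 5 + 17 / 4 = 19 / 2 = 9.50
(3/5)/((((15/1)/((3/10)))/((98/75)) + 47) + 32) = 147/28730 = 0.01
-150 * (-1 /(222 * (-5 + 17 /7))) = -175 /666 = -0.26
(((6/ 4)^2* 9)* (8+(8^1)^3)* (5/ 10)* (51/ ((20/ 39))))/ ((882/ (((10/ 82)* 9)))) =10472085/ 16072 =651.57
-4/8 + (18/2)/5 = 13/10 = 1.30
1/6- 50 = -299/6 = -49.83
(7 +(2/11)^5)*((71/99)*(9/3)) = 80044619/5314683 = 15.06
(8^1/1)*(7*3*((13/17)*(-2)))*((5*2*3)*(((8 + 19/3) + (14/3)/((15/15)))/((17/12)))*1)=-29877120/289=-103381.04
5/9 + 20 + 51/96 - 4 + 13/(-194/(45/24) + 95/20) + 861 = 1497636907/1705824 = 877.96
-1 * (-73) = 73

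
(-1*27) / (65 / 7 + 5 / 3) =-567 / 230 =-2.47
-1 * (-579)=579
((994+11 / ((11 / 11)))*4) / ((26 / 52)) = 8040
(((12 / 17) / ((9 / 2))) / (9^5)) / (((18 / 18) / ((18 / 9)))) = 16 / 3011499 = 0.00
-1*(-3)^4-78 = -159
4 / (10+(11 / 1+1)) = 2 / 11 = 0.18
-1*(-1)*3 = 3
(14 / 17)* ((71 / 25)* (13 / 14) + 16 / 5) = 2043 / 425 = 4.81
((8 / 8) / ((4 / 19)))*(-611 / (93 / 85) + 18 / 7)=-6875549 / 2604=-2640.38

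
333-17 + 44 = 360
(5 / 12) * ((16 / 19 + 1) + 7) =70 / 19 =3.68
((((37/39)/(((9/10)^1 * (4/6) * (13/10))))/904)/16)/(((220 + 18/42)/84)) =45325/1414400208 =0.00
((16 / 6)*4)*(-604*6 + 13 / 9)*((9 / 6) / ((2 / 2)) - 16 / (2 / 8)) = 65206000 / 27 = 2415037.04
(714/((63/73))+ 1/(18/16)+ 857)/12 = 15167/108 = 140.44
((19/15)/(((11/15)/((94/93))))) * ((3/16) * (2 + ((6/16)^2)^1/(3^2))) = 115197/174592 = 0.66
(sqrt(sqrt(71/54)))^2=sqrt(426)/18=1.15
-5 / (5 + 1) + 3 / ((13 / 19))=277 / 78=3.55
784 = 784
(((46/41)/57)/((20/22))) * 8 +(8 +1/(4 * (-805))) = 61502239/7525140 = 8.17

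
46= 46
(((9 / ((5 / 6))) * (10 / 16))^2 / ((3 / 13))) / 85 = 2.32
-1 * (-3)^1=3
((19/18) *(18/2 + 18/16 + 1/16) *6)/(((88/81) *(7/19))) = 1588761/9856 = 161.20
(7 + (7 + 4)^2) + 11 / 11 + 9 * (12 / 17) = 2301 / 17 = 135.35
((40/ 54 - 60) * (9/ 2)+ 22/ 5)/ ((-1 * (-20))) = -1967/ 150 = -13.11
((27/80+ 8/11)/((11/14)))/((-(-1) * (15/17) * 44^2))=111503/140553600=0.00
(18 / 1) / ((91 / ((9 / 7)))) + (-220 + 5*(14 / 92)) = -6416693 / 29302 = -218.98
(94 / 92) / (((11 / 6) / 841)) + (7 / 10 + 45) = 514.40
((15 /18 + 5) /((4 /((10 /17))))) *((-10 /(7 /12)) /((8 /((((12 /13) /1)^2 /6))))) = -750 /2873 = -0.26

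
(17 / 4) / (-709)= -17 / 2836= -0.01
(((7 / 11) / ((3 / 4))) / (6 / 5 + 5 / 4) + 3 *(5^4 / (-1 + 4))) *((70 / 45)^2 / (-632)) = -1011185 / 422334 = -2.39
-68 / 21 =-3.24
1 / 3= 0.33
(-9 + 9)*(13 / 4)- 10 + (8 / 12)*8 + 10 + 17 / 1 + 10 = 97 / 3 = 32.33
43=43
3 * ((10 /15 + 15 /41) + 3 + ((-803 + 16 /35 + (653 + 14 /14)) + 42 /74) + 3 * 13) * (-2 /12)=16715809 /318570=52.47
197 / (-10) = -197 / 10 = -19.70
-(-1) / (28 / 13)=13 / 28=0.46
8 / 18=4 / 9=0.44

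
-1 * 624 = -624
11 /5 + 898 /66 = 2608 /165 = 15.81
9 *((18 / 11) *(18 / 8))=729 / 22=33.14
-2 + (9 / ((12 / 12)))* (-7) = -65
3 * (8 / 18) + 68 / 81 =176 / 81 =2.17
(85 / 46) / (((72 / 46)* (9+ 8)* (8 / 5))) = 25 / 576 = 0.04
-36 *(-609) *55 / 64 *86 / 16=12962565 / 128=101270.04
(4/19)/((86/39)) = 78/817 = 0.10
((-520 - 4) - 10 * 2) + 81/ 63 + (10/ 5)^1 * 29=-3393/ 7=-484.71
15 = 15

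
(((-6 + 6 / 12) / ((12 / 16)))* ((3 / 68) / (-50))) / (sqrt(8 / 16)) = 11* sqrt(2) / 1700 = 0.01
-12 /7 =-1.71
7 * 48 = 336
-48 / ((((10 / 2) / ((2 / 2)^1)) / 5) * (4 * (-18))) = 2 / 3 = 0.67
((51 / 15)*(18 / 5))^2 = 93636 / 625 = 149.82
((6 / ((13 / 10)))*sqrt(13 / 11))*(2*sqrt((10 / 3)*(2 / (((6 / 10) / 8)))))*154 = 11200*sqrt(286) / 13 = 14569.94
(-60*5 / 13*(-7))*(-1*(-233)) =489300 / 13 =37638.46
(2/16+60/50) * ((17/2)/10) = 1.13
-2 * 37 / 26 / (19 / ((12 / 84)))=-37 / 1729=-0.02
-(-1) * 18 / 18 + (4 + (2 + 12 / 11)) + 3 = 11.09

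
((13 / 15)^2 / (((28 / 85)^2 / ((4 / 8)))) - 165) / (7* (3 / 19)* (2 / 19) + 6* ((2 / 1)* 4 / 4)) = -822949679 / 61725888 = -13.33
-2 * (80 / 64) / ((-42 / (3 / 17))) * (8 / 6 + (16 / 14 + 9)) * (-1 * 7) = -1205 / 1428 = -0.84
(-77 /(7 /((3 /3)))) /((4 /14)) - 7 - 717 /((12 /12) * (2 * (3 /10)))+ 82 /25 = -61861 /50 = -1237.22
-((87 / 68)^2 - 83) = 81.36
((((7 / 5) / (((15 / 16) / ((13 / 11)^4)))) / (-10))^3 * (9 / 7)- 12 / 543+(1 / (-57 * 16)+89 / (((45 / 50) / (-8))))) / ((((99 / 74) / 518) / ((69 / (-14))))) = 75619861729809732653349511132117 / 50086521729694142859375000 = 1509784.65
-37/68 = -0.54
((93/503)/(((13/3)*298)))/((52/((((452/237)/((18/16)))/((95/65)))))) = 14012/4387322433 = 0.00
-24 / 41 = -0.59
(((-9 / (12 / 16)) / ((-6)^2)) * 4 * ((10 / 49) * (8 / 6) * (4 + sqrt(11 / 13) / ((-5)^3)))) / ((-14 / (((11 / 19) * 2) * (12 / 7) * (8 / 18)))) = 112640 / 1231713-5632 * sqrt(143) / 400306725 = 0.09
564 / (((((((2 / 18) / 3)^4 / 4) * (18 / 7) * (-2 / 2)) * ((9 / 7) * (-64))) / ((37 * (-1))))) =-1677208113 / 8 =-209651014.12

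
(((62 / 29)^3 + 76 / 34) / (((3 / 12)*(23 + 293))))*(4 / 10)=9956716 / 163772135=0.06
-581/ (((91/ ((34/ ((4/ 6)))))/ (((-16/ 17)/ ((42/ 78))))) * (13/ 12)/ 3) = 143424/ 91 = 1576.09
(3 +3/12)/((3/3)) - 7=-15/4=-3.75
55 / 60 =11 / 12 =0.92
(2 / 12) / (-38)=-1 / 228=-0.00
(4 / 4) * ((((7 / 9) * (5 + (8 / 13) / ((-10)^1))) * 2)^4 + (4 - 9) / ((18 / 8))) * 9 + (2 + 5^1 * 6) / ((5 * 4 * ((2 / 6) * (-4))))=5032148052766 / 160655625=31322.58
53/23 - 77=-74.70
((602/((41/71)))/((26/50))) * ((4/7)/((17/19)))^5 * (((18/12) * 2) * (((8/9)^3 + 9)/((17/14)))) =5475180281551974400/1072311913163673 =5105.96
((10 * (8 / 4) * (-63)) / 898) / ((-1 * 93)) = 210 / 13919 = 0.02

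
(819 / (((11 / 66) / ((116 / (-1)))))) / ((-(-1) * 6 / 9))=-855036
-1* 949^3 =-854670349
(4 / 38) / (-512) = -1 / 4864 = -0.00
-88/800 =-11/100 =-0.11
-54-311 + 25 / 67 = -24430 / 67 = -364.63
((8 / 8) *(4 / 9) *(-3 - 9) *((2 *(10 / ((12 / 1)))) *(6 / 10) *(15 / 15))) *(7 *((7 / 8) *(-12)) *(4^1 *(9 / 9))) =1568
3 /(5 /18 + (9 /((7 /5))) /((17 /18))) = 6426 /15175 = 0.42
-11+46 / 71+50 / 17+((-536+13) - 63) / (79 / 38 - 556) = -161405829 / 25406143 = -6.35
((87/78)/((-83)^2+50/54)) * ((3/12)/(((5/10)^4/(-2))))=-783/604591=-0.00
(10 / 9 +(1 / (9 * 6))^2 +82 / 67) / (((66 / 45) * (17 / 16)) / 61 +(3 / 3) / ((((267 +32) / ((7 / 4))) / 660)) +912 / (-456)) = 83217079010 / 67291863993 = 1.24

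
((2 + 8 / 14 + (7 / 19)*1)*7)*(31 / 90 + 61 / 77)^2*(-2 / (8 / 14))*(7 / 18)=-24260427439 / 670388400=-36.19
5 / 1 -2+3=6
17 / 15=1.13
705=705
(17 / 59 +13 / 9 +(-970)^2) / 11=85536.52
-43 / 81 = -0.53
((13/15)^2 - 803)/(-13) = 180506/2925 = 61.71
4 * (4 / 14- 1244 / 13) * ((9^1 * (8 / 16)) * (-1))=156276 / 91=1717.32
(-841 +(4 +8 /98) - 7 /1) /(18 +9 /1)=-13784 /441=-31.26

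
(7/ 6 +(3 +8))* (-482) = -17593/ 3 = -5864.33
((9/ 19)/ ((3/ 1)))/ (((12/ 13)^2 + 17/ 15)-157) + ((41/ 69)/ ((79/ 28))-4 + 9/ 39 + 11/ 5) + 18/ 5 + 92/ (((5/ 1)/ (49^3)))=5726644288531665793/ 2645414289570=2164743.84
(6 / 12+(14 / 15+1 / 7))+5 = 1381 / 210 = 6.58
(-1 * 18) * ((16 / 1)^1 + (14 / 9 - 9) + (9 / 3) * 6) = -478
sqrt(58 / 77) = sqrt(4466) / 77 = 0.87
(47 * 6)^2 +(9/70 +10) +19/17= 94646943/1190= 79535.25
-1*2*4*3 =-24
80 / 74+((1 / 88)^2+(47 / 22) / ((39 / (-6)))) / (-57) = 76918645 / 70772416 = 1.09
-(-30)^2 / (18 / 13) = -650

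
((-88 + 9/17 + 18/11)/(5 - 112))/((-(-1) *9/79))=1268029/180081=7.04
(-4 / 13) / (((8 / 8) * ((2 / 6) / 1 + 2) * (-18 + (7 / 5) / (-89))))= 5340 / 729547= 0.01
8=8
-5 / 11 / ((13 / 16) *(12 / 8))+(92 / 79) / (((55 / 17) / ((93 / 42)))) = 503038 / 1186185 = 0.42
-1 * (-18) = 18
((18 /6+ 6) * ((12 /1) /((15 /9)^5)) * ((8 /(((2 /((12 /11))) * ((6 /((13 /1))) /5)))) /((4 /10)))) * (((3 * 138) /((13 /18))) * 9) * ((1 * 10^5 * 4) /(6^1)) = 3754949529600 /11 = 341359048145.45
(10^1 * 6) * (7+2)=540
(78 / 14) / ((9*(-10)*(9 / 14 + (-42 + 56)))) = -13 / 3075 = -0.00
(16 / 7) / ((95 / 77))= 176 / 95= 1.85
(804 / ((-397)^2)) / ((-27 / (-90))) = 2680 / 157609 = 0.02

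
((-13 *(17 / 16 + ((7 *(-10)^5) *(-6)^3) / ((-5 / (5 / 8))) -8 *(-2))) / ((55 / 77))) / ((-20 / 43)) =-1183290131751 / 1600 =-739556332.34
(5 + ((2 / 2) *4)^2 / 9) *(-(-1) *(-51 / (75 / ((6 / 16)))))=-1037 / 600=-1.73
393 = 393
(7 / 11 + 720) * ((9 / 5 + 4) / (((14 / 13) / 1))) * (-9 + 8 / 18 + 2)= -176320261 / 6930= -25443.04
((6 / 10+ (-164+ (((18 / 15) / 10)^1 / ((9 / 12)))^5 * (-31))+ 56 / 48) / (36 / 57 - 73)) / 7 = 16419540631 / 51269531250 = 0.32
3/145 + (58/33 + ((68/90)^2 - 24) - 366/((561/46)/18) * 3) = -18034254457/10981575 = -1642.23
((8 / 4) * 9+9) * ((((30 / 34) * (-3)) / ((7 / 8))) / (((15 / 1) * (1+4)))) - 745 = -443923 / 595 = -746.09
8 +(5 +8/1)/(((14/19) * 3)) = 583/42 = 13.88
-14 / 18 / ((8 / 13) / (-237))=7189 / 24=299.54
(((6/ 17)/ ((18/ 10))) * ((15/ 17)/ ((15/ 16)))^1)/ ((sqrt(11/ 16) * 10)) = 64 * sqrt(11)/ 9537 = 0.02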